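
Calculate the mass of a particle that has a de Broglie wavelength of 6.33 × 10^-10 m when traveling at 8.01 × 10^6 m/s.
1.31 × 10^-31 kg

From the de Broglie relation λ = h/(mv), we solve for m:

m = h/(λv)
m = (6.626 × 10^-34 J·s) / (6.33 × 10^-10 m × 8.01 × 10^6 m/s)
m = 1.31 × 10^-31 kg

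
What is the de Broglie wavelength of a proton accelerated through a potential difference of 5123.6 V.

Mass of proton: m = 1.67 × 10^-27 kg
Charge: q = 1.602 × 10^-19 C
4.00 × 10^-13 m

When a particle is accelerated through voltage V, it gains kinetic energy KE = qV.

The de Broglie wavelength is then λ = h/√(2mqV):

λ = h/√(2mqV)
λ = (6.626 × 10^-34 J·s) / √(2 × 1.67 × 10^-27 kg × 1.602 × 10^-19 C × 5123.6 V)
λ = 4.00 × 10^-13 m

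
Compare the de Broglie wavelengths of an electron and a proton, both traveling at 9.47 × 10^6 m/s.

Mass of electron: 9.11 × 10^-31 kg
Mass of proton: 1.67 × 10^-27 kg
The electron has the longer wavelength.

Using λ = h/(mv), since both particles have the same velocity, the wavelength depends only on mass.

For electron: λ₁ = h/(m₁v) = 7.68 × 10^-11 m
For proton: λ₂ = h/(m₂v) = 4.19 × 10^-14 m

Since λ ∝ 1/m at constant velocity, the lighter particle has the longer wavelength.

The electron has the longer de Broglie wavelength.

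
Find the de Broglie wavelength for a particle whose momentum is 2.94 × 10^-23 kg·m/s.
2.25 × 10^-11 m

Using the de Broglie relation λ = h/p:

λ = h/p
λ = (6.626 × 10^-34 J·s) / (2.94 × 10^-23 kg·m/s)
λ = 2.25 × 10^-11 m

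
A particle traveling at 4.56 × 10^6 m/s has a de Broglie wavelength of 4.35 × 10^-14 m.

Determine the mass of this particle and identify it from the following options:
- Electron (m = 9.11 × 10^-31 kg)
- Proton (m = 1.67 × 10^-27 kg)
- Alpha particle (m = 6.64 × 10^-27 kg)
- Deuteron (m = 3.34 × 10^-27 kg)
The particle is a deuteron.

From λ = h/(mv), solve for mass:

m = h/(λv)
m = (6.626 × 10^-34 J·s) / (4.35 × 10^-14 m × 4.56 × 10^6 m/s)
m = 3.34 × 10^-27 kg

Comparing with the listed masses, this is closest to a deuteron.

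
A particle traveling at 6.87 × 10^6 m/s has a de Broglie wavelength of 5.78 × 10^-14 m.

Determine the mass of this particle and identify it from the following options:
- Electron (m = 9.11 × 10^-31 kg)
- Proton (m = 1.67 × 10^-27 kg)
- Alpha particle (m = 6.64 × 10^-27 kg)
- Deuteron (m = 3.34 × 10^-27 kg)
The particle is a proton.

From λ = h/(mv), solve for mass:

m = h/(λv)
m = (6.626 × 10^-34 J·s) / (5.78 × 10^-14 m × 6.87 × 10^6 m/s)
m = 1.67 × 10^-27 kg

Comparing with the listed masses, this is closest to a proton.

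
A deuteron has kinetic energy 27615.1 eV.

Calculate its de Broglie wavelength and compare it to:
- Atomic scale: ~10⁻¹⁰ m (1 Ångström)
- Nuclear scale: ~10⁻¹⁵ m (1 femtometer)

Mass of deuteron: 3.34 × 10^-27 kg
λ = 1.22 × 10^-13 m, which is between nuclear and atomic scales.

Using λ = h/√(2mKE):

KE = 27615.1 eV = 4.424 × 10^-15 J

λ = h/√(2mKE)
λ = (6.626 × 10^-34 J·s) / √(2 × 3.34 × 10^-27 kg × 4.424 × 10^-15 J)
λ = 1.22 × 10^-13 m

Comparison:
- Atomic scale (10⁻¹⁰ m): λ is 0.0012× this size
- Nuclear scale (10⁻¹⁵ m): λ is 1.2e+02× this size

The wavelength is between nuclear and atomic scales.

This wavelength is appropriate for probing atomic structure but too large for nuclear physics experiments.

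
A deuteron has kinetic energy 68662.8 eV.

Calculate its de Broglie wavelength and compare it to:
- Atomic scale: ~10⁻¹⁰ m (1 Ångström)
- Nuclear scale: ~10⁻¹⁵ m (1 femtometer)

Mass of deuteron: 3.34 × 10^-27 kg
λ = 7.73 × 10^-14 m, which is between nuclear and atomic scales.

Using λ = h/√(2mKE):

KE = 68662.8 eV = 1.100 × 10^-14 J

λ = h/√(2mKE)
λ = (6.626 × 10^-34 J·s) / √(2 × 3.34 × 10^-27 kg × 1.100 × 10^-14 J)
λ = 7.73 × 10^-14 m

Comparison:
- Atomic scale (10⁻¹⁰ m): λ is 0.00077× this size
- Nuclear scale (10⁻¹⁵ m): λ is 77× this size

The wavelength is between nuclear and atomic scales.

This wavelength is appropriate for probing atomic structure but too large for nuclear physics experiments.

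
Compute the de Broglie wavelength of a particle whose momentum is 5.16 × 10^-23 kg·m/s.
1.28 × 10^-11 m

Using the de Broglie relation λ = h/p:

λ = h/p
λ = (6.626 × 10^-34 J·s) / (5.16 × 10^-23 kg·m/s)
λ = 1.28 × 10^-11 m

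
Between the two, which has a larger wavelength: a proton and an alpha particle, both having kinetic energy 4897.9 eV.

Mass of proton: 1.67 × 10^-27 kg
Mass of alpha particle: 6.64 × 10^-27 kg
The proton has the longer wavelength.

Using λ = h/√(2mKE):

For proton: λ₁ = h/√(2m₁KE) = 4.09 × 10^-13 m
For alpha particle: λ₂ = h/√(2m₂KE) = 2.05 × 10^-13 m

Since λ ∝ 1/√m at constant kinetic energy, the lighter particle has the longer wavelength.

The proton has the longer de Broglie wavelength.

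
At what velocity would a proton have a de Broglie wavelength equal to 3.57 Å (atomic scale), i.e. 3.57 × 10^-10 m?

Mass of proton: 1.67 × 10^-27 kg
1.11 × 10^3 m/s

From λ = h/(mv), solve for v:

v = h/(mλ)
v = (6.626 × 10^-34 J·s) / (1.67 × 10^-27 kg × 3.57 × 10^-10 m)
v = 1.11 × 10^3 m/s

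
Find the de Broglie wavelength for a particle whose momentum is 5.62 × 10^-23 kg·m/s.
1.18 × 10^-11 m

Using the de Broglie relation λ = h/p:

λ = h/p
λ = (6.626 × 10^-34 J·s) / (5.62 × 10^-23 kg·m/s)
λ = 1.18 × 10^-11 m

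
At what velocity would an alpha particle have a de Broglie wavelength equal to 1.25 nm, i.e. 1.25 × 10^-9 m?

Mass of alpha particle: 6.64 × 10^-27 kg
7.98 × 10^1 m/s

From λ = h/(mv), solve for v:

v = h/(mλ)
v = (6.626 × 10^-34 J·s) / (6.64 × 10^-27 kg × 1.25 × 10^-9 m)
v = 7.98 × 10^1 m/s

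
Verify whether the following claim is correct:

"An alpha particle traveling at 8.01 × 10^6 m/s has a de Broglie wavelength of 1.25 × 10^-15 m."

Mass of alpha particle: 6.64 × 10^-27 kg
False

The claim is incorrect.

Using λ = h/(mv):
λ = (6.626 × 10^-34 J·s) / (6.64 × 10^-27 kg × 8.01 × 10^6 m/s)
λ = 1.25 × 10^-14 m

The actual wavelength differs from the claimed 1.25 × 10^-15 m.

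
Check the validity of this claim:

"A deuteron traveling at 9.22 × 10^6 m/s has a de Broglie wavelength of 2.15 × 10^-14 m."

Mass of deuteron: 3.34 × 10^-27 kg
True

The claim is correct.

Using λ = h/(mv):
λ = (6.626 × 10^-34 J·s) / (3.34 × 10^-27 kg × 9.22 × 10^6 m/s)
λ = 2.15 × 10^-14 m

This matches the claimed value.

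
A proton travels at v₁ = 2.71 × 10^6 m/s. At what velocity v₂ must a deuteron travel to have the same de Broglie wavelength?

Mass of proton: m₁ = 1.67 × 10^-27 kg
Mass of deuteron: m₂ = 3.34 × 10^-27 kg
v₂ = 1.36 × 10^6 m/s

For equal de Broglie wavelengths: λ₁ = λ₂

h/(m₁v₁) = h/(m₂v₂)
m₁v₁ = m₂v₂
v₂ = v₁ · (m₁/m₂)

v₂ = 2.71 × 10^6 m/s × (1.67 × 10^-27 kg / 3.34 × 10^-27 kg)
v₂ = 1.36 × 10^6 m/s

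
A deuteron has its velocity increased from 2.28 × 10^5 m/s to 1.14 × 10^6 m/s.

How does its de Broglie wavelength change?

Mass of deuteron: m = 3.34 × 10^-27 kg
The wavelength decreases by a factor of 5.

Using λ = h/(mv):

Initial wavelength: λ₁ = h/(mv₁) = 8.70 × 10^-13 m
Final wavelength: λ₂ = h/(mv₂) = 1.74 × 10^-13 m

Since λ ∝ 1/v, when velocity increases by a factor of 5, the wavelength decreases by a factor of 5.

λ₂/λ₁ = v₁/v₂ = 1/5

The wavelength decreases by a factor of 5.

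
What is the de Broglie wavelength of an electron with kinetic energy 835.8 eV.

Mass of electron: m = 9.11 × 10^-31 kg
4.24 × 10^-11 m

Using λ = h/√(2mKE):

First convert KE to Joules: KE = 835.8 eV = 1.339 × 10^-16 J

λ = h/√(2mKE)
λ = (6.626 × 10^-34 J·s) / √(2 × 9.11 × 10^-31 kg × 1.339 × 10^-16 J)
λ = 4.24 × 10^-11 m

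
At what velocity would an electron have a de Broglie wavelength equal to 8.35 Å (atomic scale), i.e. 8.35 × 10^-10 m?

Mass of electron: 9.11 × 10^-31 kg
8.71 × 10^5 m/s

From λ = h/(mv), solve for v:

v = h/(mλ)
v = (6.626 × 10^-34 J·s) / (9.11 × 10^-31 kg × 8.35 × 10^-10 m)
v = 8.71 × 10^5 m/s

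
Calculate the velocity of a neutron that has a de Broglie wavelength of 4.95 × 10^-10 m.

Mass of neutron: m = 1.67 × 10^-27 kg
8.02 × 10^2 m/s

From the de Broglie relation λ = h/(mv), we solve for v:

v = h/(mλ)
v = (6.626 × 10^-34 J·s) / (1.67 × 10^-27 kg × 4.95 × 10^-10 m)
v = 8.02 × 10^2 m/s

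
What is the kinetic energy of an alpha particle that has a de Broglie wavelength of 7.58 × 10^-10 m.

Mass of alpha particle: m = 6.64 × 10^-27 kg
5.75 × 10^-23 J (or 3.59 × 10^-4 eV)

From λ = h/√(2mKE), we solve for KE:

λ² = h²/(2mKE)
KE = h²/(2mλ²)
KE = (6.626 × 10^-34 J·s)² / (2 × 6.64 × 10^-27 kg × (7.58 × 10^-10 m)²)
KE = 5.75 × 10^-23 J
KE = 3.59 × 10^-4 eV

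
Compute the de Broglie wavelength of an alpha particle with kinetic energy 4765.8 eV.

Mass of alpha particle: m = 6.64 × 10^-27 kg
2.08 × 10^-13 m

Using λ = h/√(2mKE):

First convert KE to Joules: KE = 4765.8 eV = 7.636 × 10^-16 J

λ = h/√(2mKE)
λ = (6.626 × 10^-34 J·s) / √(2 × 6.64 × 10^-27 kg × 7.636 × 10^-16 J)
λ = 2.08 × 10^-13 m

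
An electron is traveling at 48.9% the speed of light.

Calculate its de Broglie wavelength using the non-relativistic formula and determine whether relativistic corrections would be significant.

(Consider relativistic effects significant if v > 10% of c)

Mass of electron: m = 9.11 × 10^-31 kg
Yes, relativistic corrections are needed.

Using the non-relativistic de Broglie formula λ = h/(mv):

v = 48.9% × c = 1.466 × 10^8 m/s

λ = h/(mv)
λ = (6.626 × 10^-34 J·s) / (9.11 × 10^-31 kg × 1.466 × 10^8 m/s)
λ = 4.96 × 10^-12 m

Since v = 48.9% of c > 10% of c, relativistic corrections ARE significant and the actual wavelength would differ from this non-relativistic estimate.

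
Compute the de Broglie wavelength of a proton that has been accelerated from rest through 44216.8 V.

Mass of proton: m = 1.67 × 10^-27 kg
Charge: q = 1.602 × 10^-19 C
1.36 × 10^-13 m

When a particle is accelerated through voltage V, it gains kinetic energy KE = qV.

The de Broglie wavelength is then λ = h/√(2mqV):

λ = h/√(2mqV)
λ = (6.626 × 10^-34 J·s) / √(2 × 1.67 × 10^-27 kg × 1.602 × 10^-19 C × 44216.8 V)
λ = 1.36 × 10^-13 m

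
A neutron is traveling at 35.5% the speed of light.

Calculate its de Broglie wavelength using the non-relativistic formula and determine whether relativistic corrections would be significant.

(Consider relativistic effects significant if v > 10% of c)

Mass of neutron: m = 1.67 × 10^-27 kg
Yes, relativistic corrections are needed.

Using the non-relativistic de Broglie formula λ = h/(mv):

v = 35.5% × c = 1.064 × 10^8 m/s

λ = h/(mv)
λ = (6.626 × 10^-34 J·s) / (1.67 × 10^-27 kg × 1.064 × 10^8 m/s)
λ = 3.73 × 10^-15 m

Since v = 35.5% of c > 10% of c, relativistic corrections ARE significant and the actual wavelength would differ from this non-relativistic estimate.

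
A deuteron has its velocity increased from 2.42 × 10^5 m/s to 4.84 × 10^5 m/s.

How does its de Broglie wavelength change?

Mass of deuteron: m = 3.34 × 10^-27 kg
The wavelength decreases by a factor of 2.

Using λ = h/(mv):

Initial wavelength: λ₁ = h/(mv₁) = 8.20 × 10^-13 m
Final wavelength: λ₂ = h/(mv₂) = 4.10 × 10^-13 m

Since λ ∝ 1/v, when velocity increases by a factor of 2, the wavelength decreases by a factor of 2.

λ₂/λ₁ = v₁/v₂ = 1/2

The wavelength decreases by a factor of 2.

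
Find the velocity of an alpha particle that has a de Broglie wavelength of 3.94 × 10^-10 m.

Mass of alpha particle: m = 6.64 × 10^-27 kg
2.53 × 10^2 m/s

From the de Broglie relation λ = h/(mv), we solve for v:

v = h/(mλ)
v = (6.626 × 10^-34 J·s) / (6.64 × 10^-27 kg × 3.94 × 10^-10 m)
v = 2.53 × 10^2 m/s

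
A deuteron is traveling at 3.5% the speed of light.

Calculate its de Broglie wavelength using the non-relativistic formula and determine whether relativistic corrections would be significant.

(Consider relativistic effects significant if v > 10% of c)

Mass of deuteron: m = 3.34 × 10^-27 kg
No, relativistic corrections are not needed.

Using the non-relativistic de Broglie formula λ = h/(mv):

v = 3.5% × c = 1.049 × 10^7 m/s

λ = h/(mv)
λ = (6.626 × 10^-34 J·s) / (3.34 × 10^-27 kg × 1.049 × 10^7 m/s)
λ = 1.89 × 10^-14 m

Since v = 3.5% of c < 10% of c, relativistic corrections are NOT significant and this non-relativistic result is a good approximation.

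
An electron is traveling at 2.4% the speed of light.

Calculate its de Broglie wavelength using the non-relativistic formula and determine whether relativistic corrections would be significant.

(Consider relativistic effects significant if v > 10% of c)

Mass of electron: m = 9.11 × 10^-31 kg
No, relativistic corrections are not needed.

Using the non-relativistic de Broglie formula λ = h/(mv):

v = 2.4% × c = 7.195 × 10^6 m/s

λ = h/(mv)
λ = (6.626 × 10^-34 J·s) / (9.11 × 10^-31 kg × 7.195 × 10^6 m/s)
λ = 1.01 × 10^-10 m

Since v = 2.4% of c < 10% of c, relativistic corrections are NOT significant and this non-relativistic result is a good approximation.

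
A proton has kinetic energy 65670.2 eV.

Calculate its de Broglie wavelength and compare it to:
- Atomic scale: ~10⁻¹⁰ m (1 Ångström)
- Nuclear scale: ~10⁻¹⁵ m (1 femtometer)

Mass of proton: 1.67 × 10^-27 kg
λ = 1.12 × 10^-13 m, which is between nuclear and atomic scales.

Using λ = h/√(2mKE):

KE = 65670.2 eV = 1.052 × 10^-14 J

λ = h/√(2mKE)
λ = (6.626 × 10^-34 J·s) / √(2 × 1.67 × 10^-27 kg × 1.052 × 10^-14 J)
λ = 1.12 × 10^-13 m

Comparison:
- Atomic scale (10⁻¹⁰ m): λ is 0.0011× this size
- Nuclear scale (10⁻¹⁵ m): λ is 1.1e+02× this size

The wavelength is between nuclear and atomic scales.

This wavelength is appropriate for probing atomic structure but too large for nuclear physics experiments.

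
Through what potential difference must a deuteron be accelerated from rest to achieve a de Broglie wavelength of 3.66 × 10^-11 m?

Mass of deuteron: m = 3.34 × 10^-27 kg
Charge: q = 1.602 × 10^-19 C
3.06 × 10^-1 V

From λ = h/√(2mqV), we solve for V:

λ² = h²/(2mqV)
V = h²/(2mqλ²)
V = (6.626 × 10^-34 J·s)² / (2 × 3.34 × 10^-27 kg × 1.602 × 10^-19 C × (3.66 × 10^-11 m)²)
V = 3.06 × 10^-1 V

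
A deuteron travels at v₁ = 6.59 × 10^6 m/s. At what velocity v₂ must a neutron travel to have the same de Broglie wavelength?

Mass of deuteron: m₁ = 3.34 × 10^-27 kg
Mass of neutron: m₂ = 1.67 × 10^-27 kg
v₂ = 1.32 × 10^7 m/s

For equal de Broglie wavelengths: λ₁ = λ₂

h/(m₁v₁) = h/(m₂v₂)
m₁v₁ = m₂v₂
v₂ = v₁ · (m₁/m₂)

v₂ = 6.59 × 10^6 m/s × (3.34 × 10^-27 kg / 1.67 × 10^-27 kg)
v₂ = 1.32 × 10^7 m/s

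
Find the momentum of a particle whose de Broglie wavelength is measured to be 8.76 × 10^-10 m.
7.56 × 10^-25 kg·m/s

From the de Broglie relation λ = h/p, we solve for p:

p = h/λ
p = (6.626 × 10^-34 J·s) / (8.76 × 10^-10 m)
p = 7.56 × 10^-25 kg·m/s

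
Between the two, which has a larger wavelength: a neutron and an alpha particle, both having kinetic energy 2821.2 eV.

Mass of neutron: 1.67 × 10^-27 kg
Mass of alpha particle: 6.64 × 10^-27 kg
The neutron has the longer wavelength.

Using λ = h/√(2mKE):

For neutron: λ₁ = h/√(2m₁KE) = 5.39 × 10^-13 m
For alpha particle: λ₂ = h/√(2m₂KE) = 2.70 × 10^-13 m

Since λ ∝ 1/√m at constant kinetic energy, the lighter particle has the longer wavelength.

The neutron has the longer de Broglie wavelength.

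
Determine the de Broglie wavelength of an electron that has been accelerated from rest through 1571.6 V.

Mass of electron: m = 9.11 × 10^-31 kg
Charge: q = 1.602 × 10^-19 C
3.09 × 10^-11 m

When a particle is accelerated through voltage V, it gains kinetic energy KE = qV.

The de Broglie wavelength is then λ = h/√(2mqV):

λ = h/√(2mqV)
λ = (6.626 × 10^-34 J·s) / √(2 × 9.11 × 10^-31 kg × 1.602 × 10^-19 C × 1571.6 V)
λ = 3.09 × 10^-11 m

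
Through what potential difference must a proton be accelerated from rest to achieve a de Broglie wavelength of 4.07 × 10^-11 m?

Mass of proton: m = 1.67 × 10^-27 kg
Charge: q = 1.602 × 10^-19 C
4.95 × 10^-1 V

From λ = h/√(2mqV), we solve for V:

λ² = h²/(2mqV)
V = h²/(2mqλ²)
V = (6.626 × 10^-34 J·s)² / (2 × 1.67 × 10^-27 kg × 1.602 × 10^-19 C × (4.07 × 10^-11 m)²)
V = 4.95 × 10^-1 V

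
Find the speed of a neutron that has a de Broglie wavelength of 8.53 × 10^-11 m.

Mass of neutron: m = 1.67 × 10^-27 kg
4.65 × 10^3 m/s

From the de Broglie relation λ = h/(mv), we solve for v:

v = h/(mλ)
v = (6.626 × 10^-34 J·s) / (1.67 × 10^-27 kg × 8.53 × 10^-11 m)
v = 4.65 × 10^3 m/s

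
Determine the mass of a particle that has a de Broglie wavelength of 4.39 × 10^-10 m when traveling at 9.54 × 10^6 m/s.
1.58 × 10^-31 kg

From the de Broglie relation λ = h/(mv), we solve for m:

m = h/(λv)
m = (6.626 × 10^-34 J·s) / (4.39 × 10^-10 m × 9.54 × 10^6 m/s)
m = 1.58 × 10^-31 kg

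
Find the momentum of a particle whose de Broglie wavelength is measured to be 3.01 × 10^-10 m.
2.20 × 10^-24 kg·m/s

From the de Broglie relation λ = h/p, we solve for p:

p = h/λ
p = (6.626 × 10^-34 J·s) / (3.01 × 10^-10 m)
p = 2.20 × 10^-24 kg·m/s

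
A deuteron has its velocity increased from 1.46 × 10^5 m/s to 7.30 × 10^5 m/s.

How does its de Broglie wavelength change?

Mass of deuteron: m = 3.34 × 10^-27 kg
The wavelength decreases by a factor of 5.

Using λ = h/(mv):

Initial wavelength: λ₁ = h/(mv₁) = 1.36 × 10^-12 m
Final wavelength: λ₂ = h/(mv₂) = 2.72 × 10^-13 m

Since λ ∝ 1/v, when velocity increases by a factor of 5, the wavelength decreases by a factor of 5.

λ₂/λ₁ = v₁/v₂ = 1/5

The wavelength decreases by a factor of 5.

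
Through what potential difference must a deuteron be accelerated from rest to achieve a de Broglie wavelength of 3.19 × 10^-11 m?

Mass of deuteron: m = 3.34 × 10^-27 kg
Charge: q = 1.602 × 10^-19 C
4.03 × 10^-1 V

From λ = h/√(2mqV), we solve for V:

λ² = h²/(2mqV)
V = h²/(2mqλ²)
V = (6.626 × 10^-34 J·s)² / (2 × 3.34 × 10^-27 kg × 1.602 × 10^-19 C × (3.19 × 10^-11 m)²)
V = 4.03 × 10^-1 V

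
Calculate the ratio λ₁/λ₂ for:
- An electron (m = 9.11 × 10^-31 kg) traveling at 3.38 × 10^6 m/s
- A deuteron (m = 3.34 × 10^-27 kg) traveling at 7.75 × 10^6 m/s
λ₁/λ₂ = 8.41 × 10^3

Using λ = h/(mv):

λ₁ = h/(m₁v₁) = 2.15 × 10^-10 m
λ₂ = h/(m₂v₂) = 2.56 × 10^-14 m

Ratio λ₁/λ₂ = (m₂v₂)/(m₁v₁)
         = (3.34 × 10^-27 kg × 7.75 × 10^6 m/s) / (9.11 × 10^-31 kg × 3.38 × 10^6 m/s)
         = 8.41 × 10^3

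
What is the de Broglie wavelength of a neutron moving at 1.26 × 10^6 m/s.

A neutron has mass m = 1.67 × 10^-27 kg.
3.15 × 10^-13 m

Using the de Broglie relation λ = h/(mv):

λ = h/(mv)
λ = (6.626 × 10^-34 J·s) / (1.67 × 10^-27 kg × 1.26 × 10^6 m/s)
λ = 3.15 × 10^-13 m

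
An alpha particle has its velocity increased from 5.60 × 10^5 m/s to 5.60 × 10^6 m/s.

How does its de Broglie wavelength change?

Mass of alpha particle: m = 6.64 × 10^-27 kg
The wavelength decreases by a factor of 10.

Using λ = h/(mv):

Initial wavelength: λ₁ = h/(mv₁) = 1.78 × 10^-13 m
Final wavelength: λ₂ = h/(mv₂) = 1.78 × 10^-14 m

Since λ ∝ 1/v, when velocity increases by a factor of 10, the wavelength decreases by a factor of 10.

λ₂/λ₁ = v₁/v₂ = 1/10

The wavelength decreases by a factor of 10.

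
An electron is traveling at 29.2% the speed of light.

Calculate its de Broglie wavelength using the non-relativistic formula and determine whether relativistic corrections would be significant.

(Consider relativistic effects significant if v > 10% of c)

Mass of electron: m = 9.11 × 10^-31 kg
Yes, relativistic corrections are needed.

Using the non-relativistic de Broglie formula λ = h/(mv):

v = 29.2% × c = 8.754 × 10^7 m/s

λ = h/(mv)
λ = (6.626 × 10^-34 J·s) / (9.11 × 10^-31 kg × 8.754 × 10^7 m/s)
λ = 8.31 × 10^-12 m

Since v = 29.2% of c > 10% of c, relativistic corrections ARE significant and the actual wavelength would differ from this non-relativistic estimate.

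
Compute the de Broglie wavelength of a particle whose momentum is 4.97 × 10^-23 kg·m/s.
1.33 × 10^-11 m

Using the de Broglie relation λ = h/p:

λ = h/p
λ = (6.626 × 10^-34 J·s) / (4.97 × 10^-23 kg·m/s)
λ = 1.33 × 10^-11 m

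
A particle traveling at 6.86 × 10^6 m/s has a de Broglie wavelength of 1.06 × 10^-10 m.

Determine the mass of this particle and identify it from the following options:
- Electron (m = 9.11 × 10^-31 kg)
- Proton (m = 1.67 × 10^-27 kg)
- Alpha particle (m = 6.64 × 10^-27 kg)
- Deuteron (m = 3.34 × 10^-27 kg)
The particle is an electron.

From λ = h/(mv), solve for mass:

m = h/(λv)
m = (6.626 × 10^-34 J·s) / (1.06 × 10^-10 m × 6.86 × 10^6 m/s)
m = 9.11 × 10^-31 kg

Comparing with the listed masses, this is closest to an electron.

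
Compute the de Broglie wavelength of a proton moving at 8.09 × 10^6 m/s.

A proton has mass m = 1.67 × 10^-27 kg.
4.90 × 10^-14 m

Using the de Broglie relation λ = h/(mv):

λ = h/(mv)
λ = (6.626 × 10^-34 J·s) / (1.67 × 10^-27 kg × 8.09 × 10^6 m/s)
λ = 4.90 × 10^-14 m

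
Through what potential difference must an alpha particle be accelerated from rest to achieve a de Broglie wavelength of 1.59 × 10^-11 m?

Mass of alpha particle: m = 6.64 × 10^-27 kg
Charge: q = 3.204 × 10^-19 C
4.08 × 10^-1 V

From λ = h/√(2mqV), we solve for V:

λ² = h²/(2mqV)
V = h²/(2mqλ²)
V = (6.626 × 10^-34 J·s)² / (2 × 6.64 × 10^-27 kg × 3.204 × 10^-19 C × (1.59 × 10^-11 m)²)
V = 4.08 × 10^-1 V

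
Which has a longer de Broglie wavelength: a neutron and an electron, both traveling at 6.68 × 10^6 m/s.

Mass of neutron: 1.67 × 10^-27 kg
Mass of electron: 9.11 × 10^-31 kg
The electron has the longer wavelength.

Using λ = h/(mv), since both particles have the same velocity, the wavelength depends only on mass.

For neutron: λ₁ = h/(m₁v) = 5.94 × 10^-14 m
For electron: λ₂ = h/(m₂v) = 1.09 × 10^-10 m

Since λ ∝ 1/m at constant velocity, the lighter particle has the longer wavelength.

The electron has the longer de Broglie wavelength.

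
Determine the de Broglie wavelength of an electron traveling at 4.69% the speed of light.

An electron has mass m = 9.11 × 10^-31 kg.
5.17 × 10^-11 m

Using the de Broglie relation λ = h/(mv):

v = 4.69% × c = 1.406 × 10^7 m/s

λ = h/(mv)
λ = (6.626 × 10^-34 J·s) / (9.11 × 10^-31 kg × 1.406 × 10^7 m/s)
λ = 5.17 × 10^-11 m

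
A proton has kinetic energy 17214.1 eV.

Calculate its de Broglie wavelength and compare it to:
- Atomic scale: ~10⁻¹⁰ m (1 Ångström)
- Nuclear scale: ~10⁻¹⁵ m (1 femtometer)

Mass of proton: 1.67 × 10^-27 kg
λ = 2.18 × 10^-13 m, which is between nuclear and atomic scales.

Using λ = h/√(2mKE):

KE = 17214.1 eV = 2.758 × 10^-15 J

λ = h/√(2mKE)
λ = (6.626 × 10^-34 J·s) / √(2 × 1.67 × 10^-27 kg × 2.758 × 10^-15 J)
λ = 2.18 × 10^-13 m

Comparison:
- Atomic scale (10⁻¹⁰ m): λ is 0.0022× this size
- Nuclear scale (10⁻¹⁵ m): λ is 2.2e+02× this size

The wavelength is between nuclear and atomic scales.

This wavelength is appropriate for probing atomic structure but too large for nuclear physics experiments.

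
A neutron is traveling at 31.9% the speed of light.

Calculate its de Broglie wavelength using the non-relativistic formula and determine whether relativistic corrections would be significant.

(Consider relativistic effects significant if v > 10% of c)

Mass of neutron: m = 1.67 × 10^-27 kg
Yes, relativistic corrections are needed.

Using the non-relativistic de Broglie formula λ = h/(mv):

v = 31.9% × c = 9.563 × 10^7 m/s

λ = h/(mv)
λ = (6.626 × 10^-34 J·s) / (1.67 × 10^-27 kg × 9.563 × 10^7 m/s)
λ = 4.15 × 10^-15 m

Since v = 31.9% of c > 10% of c, relativistic corrections ARE significant and the actual wavelength would differ from this non-relativistic estimate.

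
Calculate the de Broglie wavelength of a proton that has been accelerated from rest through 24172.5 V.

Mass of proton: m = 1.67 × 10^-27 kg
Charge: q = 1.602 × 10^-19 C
1.84 × 10^-13 m

When a particle is accelerated through voltage V, it gains kinetic energy KE = qV.

The de Broglie wavelength is then λ = h/√(2mqV):

λ = h/√(2mqV)
λ = (6.626 × 10^-34 J·s) / √(2 × 1.67 × 10^-27 kg × 1.602 × 10^-19 C × 24172.5 V)
λ = 1.84 × 10^-13 m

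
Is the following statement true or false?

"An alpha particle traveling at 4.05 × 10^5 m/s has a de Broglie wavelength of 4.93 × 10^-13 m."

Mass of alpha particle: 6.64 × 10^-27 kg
False

The claim is incorrect.

Using λ = h/(mv):
λ = (6.626 × 10^-34 J·s) / (6.64 × 10^-27 kg × 4.05 × 10^5 m/s)
λ = 2.46 × 10^-13 m

The actual wavelength differs from the claimed 4.93 × 10^-13 m.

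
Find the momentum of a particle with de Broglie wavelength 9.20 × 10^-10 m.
7.20 × 10^-25 kg·m/s

From the de Broglie relation λ = h/p, we solve for p:

p = h/λ
p = (6.626 × 10^-34 J·s) / (9.20 × 10^-10 m)
p = 7.20 × 10^-25 kg·m/s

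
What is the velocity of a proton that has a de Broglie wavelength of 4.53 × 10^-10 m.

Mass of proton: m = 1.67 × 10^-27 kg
8.76 × 10^2 m/s

From the de Broglie relation λ = h/(mv), we solve for v:

v = h/(mλ)
v = (6.626 × 10^-34 J·s) / (1.67 × 10^-27 kg × 4.53 × 10^-10 m)
v = 8.76 × 10^2 m/s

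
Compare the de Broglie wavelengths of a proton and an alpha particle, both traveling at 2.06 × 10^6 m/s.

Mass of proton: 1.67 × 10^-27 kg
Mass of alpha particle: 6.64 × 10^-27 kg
The proton has the longer wavelength.

Using λ = h/(mv), since both particles have the same velocity, the wavelength depends only on mass.

For proton: λ₁ = h/(m₁v) = 1.93 × 10^-13 m
For alpha particle: λ₂ = h/(m₂v) = 4.84 × 10^-14 m

Since λ ∝ 1/m at constant velocity, the lighter particle has the longer wavelength.

The proton has the longer de Broglie wavelength.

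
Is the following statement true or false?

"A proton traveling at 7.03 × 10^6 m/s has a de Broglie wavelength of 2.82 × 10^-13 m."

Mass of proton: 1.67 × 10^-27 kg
False

The claim is incorrect.

Using λ = h/(mv):
λ = (6.626 × 10^-34 J·s) / (1.67 × 10^-27 kg × 7.03 × 10^6 m/s)
λ = 5.64 × 10^-14 m

The actual wavelength differs from the claimed 2.82 × 10^-13 m.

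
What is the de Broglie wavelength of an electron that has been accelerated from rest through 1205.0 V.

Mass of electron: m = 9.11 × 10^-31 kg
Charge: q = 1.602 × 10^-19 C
3.53 × 10^-11 m

When a particle is accelerated through voltage V, it gains kinetic energy KE = qV.

The de Broglie wavelength is then λ = h/√(2mqV):

λ = h/√(2mqV)
λ = (6.626 × 10^-34 J·s) / √(2 × 9.11 × 10^-31 kg × 1.602 × 10^-19 C × 1205.0 V)
λ = 3.53 × 10^-11 m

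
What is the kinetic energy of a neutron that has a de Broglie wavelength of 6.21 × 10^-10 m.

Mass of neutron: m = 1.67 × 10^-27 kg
3.41 × 10^-22 J (or 2.13 × 10^-3 eV)

From λ = h/√(2mKE), we solve for KE:

λ² = h²/(2mKE)
KE = h²/(2mλ²)
KE = (6.626 × 10^-34 J·s)² / (2 × 1.67 × 10^-27 kg × (6.21 × 10^-10 m)²)
KE = 3.41 × 10^-22 J
KE = 2.13 × 10^-3 eV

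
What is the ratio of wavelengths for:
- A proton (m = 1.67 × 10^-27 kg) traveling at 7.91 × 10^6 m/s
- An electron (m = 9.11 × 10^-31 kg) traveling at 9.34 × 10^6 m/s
λ₁/λ₂ = 6.44 × 10^-4

Using λ = h/(mv):

λ₁ = h/(m₁v₁) = 5.02 × 10^-14 m
λ₂ = h/(m₂v₂) = 7.79 × 10^-11 m

Ratio λ₁/λ₂ = (m₂v₂)/(m₁v₁)
         = (9.11 × 10^-31 kg × 9.34 × 10^6 m/s) / (1.67 × 10^-27 kg × 7.91 × 10^6 m/s)
         = 6.44 × 10^-4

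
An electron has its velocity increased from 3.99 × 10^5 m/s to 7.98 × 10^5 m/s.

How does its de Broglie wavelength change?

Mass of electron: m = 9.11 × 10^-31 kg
The wavelength decreases by a factor of 2.

Using λ = h/(mv):

Initial wavelength: λ₁ = h/(mv₁) = 1.82 × 10^-9 m
Final wavelength: λ₂ = h/(mv₂) = 9.11 × 10^-10 m

Since λ ∝ 1/v, when velocity increases by a factor of 2, the wavelength decreases by a factor of 2.

λ₂/λ₁ = v₁/v₂ = 1/2

The wavelength decreases by a factor of 2.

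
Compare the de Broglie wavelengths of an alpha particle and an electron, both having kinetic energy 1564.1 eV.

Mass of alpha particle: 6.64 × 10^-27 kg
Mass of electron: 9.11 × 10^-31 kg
The electron has the longer wavelength.

Using λ = h/√(2mKE):

For alpha particle: λ₁ = h/√(2m₁KE) = 3.63 × 10^-13 m
For electron: λ₂ = h/√(2m₂KE) = 3.10 × 10^-11 m

Since λ ∝ 1/√m at constant kinetic energy, the lighter particle has the longer wavelength.

The electron has the longer de Broglie wavelength.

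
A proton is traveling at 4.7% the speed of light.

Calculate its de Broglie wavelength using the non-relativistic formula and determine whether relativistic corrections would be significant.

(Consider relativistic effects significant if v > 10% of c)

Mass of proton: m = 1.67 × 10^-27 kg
No, relativistic corrections are not needed.

Using the non-relativistic de Broglie formula λ = h/(mv):

v = 4.7% × c = 1.409 × 10^7 m/s

λ = h/(mv)
λ = (6.626 × 10^-34 J·s) / (1.67 × 10^-27 kg × 1.409 × 10^7 m/s)
λ = 2.82 × 10^-14 m

Since v = 4.7% of c < 10% of c, relativistic corrections are NOT significant and this non-relativistic result is a good approximation.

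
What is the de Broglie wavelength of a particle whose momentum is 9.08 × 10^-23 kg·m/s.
7.30 × 10^-12 m

Using the de Broglie relation λ = h/p:

λ = h/p
λ = (6.626 × 10^-34 J·s) / (9.08 × 10^-23 kg·m/s)
λ = 7.30 × 10^-12 m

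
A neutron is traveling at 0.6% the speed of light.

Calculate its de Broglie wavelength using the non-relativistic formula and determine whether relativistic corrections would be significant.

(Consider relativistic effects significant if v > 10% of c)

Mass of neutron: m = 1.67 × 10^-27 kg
No, relativistic corrections are not needed.

Using the non-relativistic de Broglie formula λ = h/(mv):

v = 0.6% × c = 1.799 × 10^6 m/s

λ = h/(mv)
λ = (6.626 × 10^-34 J·s) / (1.67 × 10^-27 kg × 1.799 × 10^6 m/s)
λ = 2.21 × 10^-13 m

Since v = 0.6% of c < 10% of c, relativistic corrections are NOT significant and this non-relativistic result is a good approximation.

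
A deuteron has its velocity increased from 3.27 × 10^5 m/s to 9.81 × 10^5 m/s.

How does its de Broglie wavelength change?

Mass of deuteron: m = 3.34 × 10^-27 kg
The wavelength decreases by a factor of 3.

Using λ = h/(mv):

Initial wavelength: λ₁ = h/(mv₁) = 6.07 × 10^-13 m
Final wavelength: λ₂ = h/(mv₂) = 2.02 × 10^-13 m

Since λ ∝ 1/v, when velocity increases by a factor of 3, the wavelength decreases by a factor of 3.

λ₂/λ₁ = v₁/v₂ = 1/3

The wavelength decreases by a factor of 3.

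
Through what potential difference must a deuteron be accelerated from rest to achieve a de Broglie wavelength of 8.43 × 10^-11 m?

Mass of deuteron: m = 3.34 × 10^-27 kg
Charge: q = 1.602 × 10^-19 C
5.77 × 10^-2 V

From λ = h/√(2mqV), we solve for V:

λ² = h²/(2mqV)
V = h²/(2mqλ²)
V = (6.626 × 10^-34 J·s)² / (2 × 3.34 × 10^-27 kg × 1.602 × 10^-19 C × (8.43 × 10^-11 m)²)
V = 5.77 × 10^-2 V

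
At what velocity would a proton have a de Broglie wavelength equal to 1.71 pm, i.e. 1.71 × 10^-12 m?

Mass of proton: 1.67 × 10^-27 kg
2.32 × 10^5 m/s

From λ = h/(mv), solve for v:

v = h/(mλ)
v = (6.626 × 10^-34 J·s) / (1.67 × 10^-27 kg × 1.71 × 10^-12 m)
v = 2.32 × 10^5 m/s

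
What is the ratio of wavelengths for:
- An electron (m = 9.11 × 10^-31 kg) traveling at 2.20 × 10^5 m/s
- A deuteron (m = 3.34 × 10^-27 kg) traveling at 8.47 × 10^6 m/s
λ₁/λ₂ = 1.41 × 10^5

Using λ = h/(mv):

λ₁ = h/(m₁v₁) = 3.31 × 10^-9 m
λ₂ = h/(m₂v₂) = 2.34 × 10^-14 m

Ratio λ₁/λ₂ = (m₂v₂)/(m₁v₁)
         = (3.34 × 10^-27 kg × 8.47 × 10^6 m/s) / (9.11 × 10^-31 kg × 2.20 × 10^5 m/s)
         = 1.41 × 10^5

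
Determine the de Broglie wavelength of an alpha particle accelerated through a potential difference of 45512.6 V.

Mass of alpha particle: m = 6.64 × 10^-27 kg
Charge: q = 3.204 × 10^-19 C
4.76 × 10^-14 m

When a particle is accelerated through voltage V, it gains kinetic energy KE = qV.

The de Broglie wavelength is then λ = h/√(2mqV):

λ = h/√(2mqV)
λ = (6.626 × 10^-34 J·s) / √(2 × 6.64 × 10^-27 kg × 3.204 × 10^-19 C × 45512.6 V)
λ = 4.76 × 10^-14 m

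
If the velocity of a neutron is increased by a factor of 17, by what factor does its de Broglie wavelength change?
The wavelength decreases by a factor of 17.

From λ = h/(mv), the wavelength is inversely proportional to velocity:

λ ∝ 1/v

If v → 17v, then λ → λ/17

When velocity is increased by a factor of 17, the wavelength decreases by a factor of 17.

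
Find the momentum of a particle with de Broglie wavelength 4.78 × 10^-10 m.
1.39 × 10^-24 kg·m/s

From the de Broglie relation λ = h/p, we solve for p:

p = h/λ
p = (6.626 × 10^-34 J·s) / (4.78 × 10^-10 m)
p = 1.39 × 10^-24 kg·m/s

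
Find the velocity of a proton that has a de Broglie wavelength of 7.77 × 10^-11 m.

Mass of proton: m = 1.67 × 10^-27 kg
5.11 × 10^3 m/s

From the de Broglie relation λ = h/(mv), we solve for v:

v = h/(mλ)
v = (6.626 × 10^-34 J·s) / (1.67 × 10^-27 kg × 7.77 × 10^-11 m)
v = 5.11 × 10^3 m/s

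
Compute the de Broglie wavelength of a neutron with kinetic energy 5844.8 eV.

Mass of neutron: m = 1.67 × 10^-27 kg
3.75 × 10^-13 m

Using λ = h/√(2mKE):

First convert KE to Joules: KE = 5844.8 eV = 9.364 × 10^-16 J

λ = h/√(2mKE)
λ = (6.626 × 10^-34 J·s) / √(2 × 1.67 × 10^-27 kg × 9.364 × 10^-16 J)
λ = 3.75 × 10^-13 m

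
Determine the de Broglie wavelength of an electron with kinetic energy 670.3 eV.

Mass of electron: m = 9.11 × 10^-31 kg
4.74 × 10^-11 m

Using λ = h/√(2mKE):

First convert KE to Joules: KE = 670.3 eV = 1.074 × 10^-16 J

λ = h/√(2mKE)
λ = (6.626 × 10^-34 J·s) / √(2 × 9.11 × 10^-31 kg × 1.074 × 10^-16 J)
λ = 4.74 × 10^-11 m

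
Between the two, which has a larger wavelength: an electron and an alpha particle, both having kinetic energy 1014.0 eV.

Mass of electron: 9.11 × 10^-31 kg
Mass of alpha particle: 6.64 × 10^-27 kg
The electron has the longer wavelength.

Using λ = h/√(2mKE):

For electron: λ₁ = h/√(2m₁KE) = 3.85 × 10^-11 m
For alpha particle: λ₂ = h/√(2m₂KE) = 4.51 × 10^-13 m

Since λ ∝ 1/√m at constant kinetic energy, the lighter particle has the longer wavelength.

The electron has the longer de Broglie wavelength.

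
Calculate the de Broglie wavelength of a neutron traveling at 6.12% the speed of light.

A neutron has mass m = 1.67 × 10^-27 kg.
2.16 × 10^-14 m

Using the de Broglie relation λ = h/(mv):

v = 6.12% × c = 1.835 × 10^7 m/s

λ = h/(mv)
λ = (6.626 × 10^-34 J·s) / (1.67 × 10^-27 kg × 1.835 × 10^7 m/s)
λ = 2.16 × 10^-14 m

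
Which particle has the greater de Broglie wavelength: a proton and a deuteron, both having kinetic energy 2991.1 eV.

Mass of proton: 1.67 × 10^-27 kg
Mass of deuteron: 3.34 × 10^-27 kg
The proton has the longer wavelength.

Using λ = h/√(2mKE):

For proton: λ₁ = h/√(2m₁KE) = 5.24 × 10^-13 m
For deuteron: λ₂ = h/√(2m₂KE) = 3.70 × 10^-13 m

Since λ ∝ 1/√m at constant kinetic energy, the lighter particle has the longer wavelength.

The proton has the longer de Broglie wavelength.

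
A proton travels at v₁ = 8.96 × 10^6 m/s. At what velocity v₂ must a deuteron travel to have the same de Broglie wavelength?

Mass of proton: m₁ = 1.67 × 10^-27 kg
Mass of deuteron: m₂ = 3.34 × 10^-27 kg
v₂ = 4.48 × 10^6 m/s

For equal de Broglie wavelengths: λ₁ = λ₂

h/(m₁v₁) = h/(m₂v₂)
m₁v₁ = m₂v₂
v₂ = v₁ · (m₁/m₂)

v₂ = 8.96 × 10^6 m/s × (1.67 × 10^-27 kg / 3.34 × 10^-27 kg)
v₂ = 4.48 × 10^6 m/s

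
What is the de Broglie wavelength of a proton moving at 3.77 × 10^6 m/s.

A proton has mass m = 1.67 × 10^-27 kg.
1.05 × 10^-13 m

Using the de Broglie relation λ = h/(mv):

λ = h/(mv)
λ = (6.626 × 10^-34 J·s) / (1.67 × 10^-27 kg × 3.77 × 10^6 m/s)
λ = 1.05 × 10^-13 m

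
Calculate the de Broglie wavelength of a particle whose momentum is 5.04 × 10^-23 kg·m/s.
1.31 × 10^-11 m

Using the de Broglie relation λ = h/p:

λ = h/p
λ = (6.626 × 10^-34 J·s) / (5.04 × 10^-23 kg·m/s)
λ = 1.31 × 10^-11 m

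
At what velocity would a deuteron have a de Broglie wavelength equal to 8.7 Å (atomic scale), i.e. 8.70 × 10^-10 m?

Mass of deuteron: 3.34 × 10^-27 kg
2.28 × 10^2 m/s

From λ = h/(mv), solve for v:

v = h/(mλ)
v = (6.626 × 10^-34 J·s) / (3.34 × 10^-27 kg × 8.70 × 10^-10 m)
v = 2.28 × 10^2 m/s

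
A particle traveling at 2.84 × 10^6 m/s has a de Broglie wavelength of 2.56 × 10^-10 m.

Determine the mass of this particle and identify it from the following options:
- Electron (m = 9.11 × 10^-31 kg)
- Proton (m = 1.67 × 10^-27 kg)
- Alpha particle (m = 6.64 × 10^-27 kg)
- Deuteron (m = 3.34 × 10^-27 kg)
The particle is an electron.

From λ = h/(mv), solve for mass:

m = h/(λv)
m = (6.626 × 10^-34 J·s) / (2.56 × 10^-10 m × 2.84 × 10^6 m/s)
m = 9.11 × 10^-31 kg

Comparing with the listed masses, this is closest to an electron.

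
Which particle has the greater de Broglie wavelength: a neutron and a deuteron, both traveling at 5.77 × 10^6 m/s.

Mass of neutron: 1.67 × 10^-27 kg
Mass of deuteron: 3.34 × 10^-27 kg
The neutron has the longer wavelength.

Using λ = h/(mv), since both particles have the same velocity, the wavelength depends only on mass.

For neutron: λ₁ = h/(m₁v) = 6.88 × 10^-14 m
For deuteron: λ₂ = h/(m₂v) = 3.44 × 10^-14 m

Since λ ∝ 1/m at constant velocity, the lighter particle has the longer wavelength.

The neutron has the longer de Broglie wavelength.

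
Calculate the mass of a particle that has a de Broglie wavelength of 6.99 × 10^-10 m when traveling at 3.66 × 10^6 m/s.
2.59 × 10^-31 kg

From the de Broglie relation λ = h/(mv), we solve for m:

m = h/(λv)
m = (6.626 × 10^-34 J·s) / (6.99 × 10^-10 m × 3.66 × 10^6 m/s)
m = 2.59 × 10^-31 kg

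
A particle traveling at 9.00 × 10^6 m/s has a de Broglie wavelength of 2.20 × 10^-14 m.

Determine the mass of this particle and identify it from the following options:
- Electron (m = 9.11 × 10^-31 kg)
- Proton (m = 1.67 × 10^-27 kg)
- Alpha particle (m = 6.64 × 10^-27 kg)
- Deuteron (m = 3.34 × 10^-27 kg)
The particle is a deuteron.

From λ = h/(mv), solve for mass:

m = h/(λv)
m = (6.626 × 10^-34 J·s) / (2.20 × 10^-14 m × 9.00 × 10^6 m/s)
m = 3.35 × 10^-27 kg

Comparing with the listed masses, this is closest to a deuteron.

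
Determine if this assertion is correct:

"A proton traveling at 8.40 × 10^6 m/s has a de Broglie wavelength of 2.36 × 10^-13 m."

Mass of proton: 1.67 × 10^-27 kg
False

The claim is incorrect.

Using λ = h/(mv):
λ = (6.626 × 10^-34 J·s) / (1.67 × 10^-27 kg × 8.40 × 10^6 m/s)
λ = 4.72 × 10^-14 m

The actual wavelength differs from the claimed 2.36 × 10^-13 m.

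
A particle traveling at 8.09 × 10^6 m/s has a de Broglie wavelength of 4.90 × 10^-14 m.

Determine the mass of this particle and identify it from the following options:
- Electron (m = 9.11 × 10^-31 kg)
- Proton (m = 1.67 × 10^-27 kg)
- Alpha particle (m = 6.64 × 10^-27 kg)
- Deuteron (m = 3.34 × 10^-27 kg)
The particle is a proton.

From λ = h/(mv), solve for mass:

m = h/(λv)
m = (6.626 × 10^-34 J·s) / (4.90 × 10^-14 m × 8.09 × 10^6 m/s)
m = 1.67 × 10^-27 kg

Comparing with the listed masses, this is closest to a proton.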